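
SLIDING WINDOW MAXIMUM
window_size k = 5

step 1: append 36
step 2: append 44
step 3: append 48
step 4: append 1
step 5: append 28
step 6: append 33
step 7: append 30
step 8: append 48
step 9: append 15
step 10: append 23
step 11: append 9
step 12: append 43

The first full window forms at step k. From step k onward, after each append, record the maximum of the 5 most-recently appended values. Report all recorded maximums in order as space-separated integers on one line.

step 1: append 36 -> window=[36] (not full yet)
step 2: append 44 -> window=[36, 44] (not full yet)
step 3: append 48 -> window=[36, 44, 48] (not full yet)
step 4: append 1 -> window=[36, 44, 48, 1] (not full yet)
step 5: append 28 -> window=[36, 44, 48, 1, 28] -> max=48
step 6: append 33 -> window=[44, 48, 1, 28, 33] -> max=48
step 7: append 30 -> window=[48, 1, 28, 33, 30] -> max=48
step 8: append 48 -> window=[1, 28, 33, 30, 48] -> max=48
step 9: append 15 -> window=[28, 33, 30, 48, 15] -> max=48
step 10: append 23 -> window=[33, 30, 48, 15, 23] -> max=48
step 11: append 9 -> window=[30, 48, 15, 23, 9] -> max=48
step 12: append 43 -> window=[48, 15, 23, 9, 43] -> max=48

Answer: 48 48 48 48 48 48 48 48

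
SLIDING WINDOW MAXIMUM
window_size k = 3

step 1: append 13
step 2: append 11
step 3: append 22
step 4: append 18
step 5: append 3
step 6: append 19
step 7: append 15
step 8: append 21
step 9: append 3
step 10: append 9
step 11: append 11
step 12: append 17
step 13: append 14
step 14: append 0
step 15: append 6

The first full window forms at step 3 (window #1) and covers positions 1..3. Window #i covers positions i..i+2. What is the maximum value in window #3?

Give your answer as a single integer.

step 1: append 13 -> window=[13] (not full yet)
step 2: append 11 -> window=[13, 11] (not full yet)
step 3: append 22 -> window=[13, 11, 22] -> max=22
step 4: append 18 -> window=[11, 22, 18] -> max=22
step 5: append 3 -> window=[22, 18, 3] -> max=22
Window #3 max = 22

Answer: 22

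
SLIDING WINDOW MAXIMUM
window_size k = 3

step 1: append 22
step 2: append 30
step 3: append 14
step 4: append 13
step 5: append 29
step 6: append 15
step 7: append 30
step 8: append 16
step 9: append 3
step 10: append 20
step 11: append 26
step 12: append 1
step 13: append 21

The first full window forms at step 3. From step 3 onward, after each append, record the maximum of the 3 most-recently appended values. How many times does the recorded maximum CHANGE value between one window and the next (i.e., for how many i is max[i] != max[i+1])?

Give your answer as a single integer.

Answer: 4

Derivation:
step 1: append 22 -> window=[22] (not full yet)
step 2: append 30 -> window=[22, 30] (not full yet)
step 3: append 14 -> window=[22, 30, 14] -> max=30
step 4: append 13 -> window=[30, 14, 13] -> max=30
step 5: append 29 -> window=[14, 13, 29] -> max=29
step 6: append 15 -> window=[13, 29, 15] -> max=29
step 7: append 30 -> window=[29, 15, 30] -> max=30
step 8: append 16 -> window=[15, 30, 16] -> max=30
step 9: append 3 -> window=[30, 16, 3] -> max=30
step 10: append 20 -> window=[16, 3, 20] -> max=20
step 11: append 26 -> window=[3, 20, 26] -> max=26
step 12: append 1 -> window=[20, 26, 1] -> max=26
step 13: append 21 -> window=[26, 1, 21] -> max=26
Recorded maximums: 30 30 29 29 30 30 30 20 26 26 26
Changes between consecutive maximums: 4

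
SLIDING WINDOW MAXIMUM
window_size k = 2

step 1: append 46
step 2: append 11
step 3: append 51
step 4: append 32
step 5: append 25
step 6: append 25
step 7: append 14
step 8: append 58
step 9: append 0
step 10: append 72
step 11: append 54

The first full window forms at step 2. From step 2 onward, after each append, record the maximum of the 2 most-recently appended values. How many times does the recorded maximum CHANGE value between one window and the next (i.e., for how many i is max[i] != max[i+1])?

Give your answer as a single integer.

step 1: append 46 -> window=[46] (not full yet)
step 2: append 11 -> window=[46, 11] -> max=46
step 3: append 51 -> window=[11, 51] -> max=51
step 4: append 32 -> window=[51, 32] -> max=51
step 5: append 25 -> window=[32, 25] -> max=32
step 6: append 25 -> window=[25, 25] -> max=25
step 7: append 14 -> window=[25, 14] -> max=25
step 8: append 58 -> window=[14, 58] -> max=58
step 9: append 0 -> window=[58, 0] -> max=58
step 10: append 72 -> window=[0, 72] -> max=72
step 11: append 54 -> window=[72, 54] -> max=72
Recorded maximums: 46 51 51 32 25 25 58 58 72 72
Changes between consecutive maximums: 5

Answer: 5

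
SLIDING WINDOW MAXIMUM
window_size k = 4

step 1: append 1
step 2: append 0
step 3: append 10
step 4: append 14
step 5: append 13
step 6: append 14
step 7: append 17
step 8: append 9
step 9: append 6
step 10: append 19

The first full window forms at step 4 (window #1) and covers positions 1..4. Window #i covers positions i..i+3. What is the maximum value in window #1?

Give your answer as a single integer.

Answer: 14

Derivation:
step 1: append 1 -> window=[1] (not full yet)
step 2: append 0 -> window=[1, 0] (not full yet)
step 3: append 10 -> window=[1, 0, 10] (not full yet)
step 4: append 14 -> window=[1, 0, 10, 14] -> max=14
Window #1 max = 14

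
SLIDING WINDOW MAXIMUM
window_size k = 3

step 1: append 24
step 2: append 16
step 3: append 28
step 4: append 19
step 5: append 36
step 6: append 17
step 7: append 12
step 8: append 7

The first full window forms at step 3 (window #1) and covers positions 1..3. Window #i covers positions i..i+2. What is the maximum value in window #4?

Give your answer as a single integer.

Answer: 36

Derivation:
step 1: append 24 -> window=[24] (not full yet)
step 2: append 16 -> window=[24, 16] (not full yet)
step 3: append 28 -> window=[24, 16, 28] -> max=28
step 4: append 19 -> window=[16, 28, 19] -> max=28
step 5: append 36 -> window=[28, 19, 36] -> max=36
step 6: append 17 -> window=[19, 36, 17] -> max=36
Window #4 max = 36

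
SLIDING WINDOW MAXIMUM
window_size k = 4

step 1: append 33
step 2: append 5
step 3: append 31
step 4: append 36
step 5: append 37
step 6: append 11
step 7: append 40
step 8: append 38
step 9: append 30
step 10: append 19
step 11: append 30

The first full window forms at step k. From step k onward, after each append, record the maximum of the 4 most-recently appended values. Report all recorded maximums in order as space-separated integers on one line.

Answer: 36 37 37 40 40 40 40 38

Derivation:
step 1: append 33 -> window=[33] (not full yet)
step 2: append 5 -> window=[33, 5] (not full yet)
step 3: append 31 -> window=[33, 5, 31] (not full yet)
step 4: append 36 -> window=[33, 5, 31, 36] -> max=36
step 5: append 37 -> window=[5, 31, 36, 37] -> max=37
step 6: append 11 -> window=[31, 36, 37, 11] -> max=37
step 7: append 40 -> window=[36, 37, 11, 40] -> max=40
step 8: append 38 -> window=[37, 11, 40, 38] -> max=40
step 9: append 30 -> window=[11, 40, 38, 30] -> max=40
step 10: append 19 -> window=[40, 38, 30, 19] -> max=40
step 11: append 30 -> window=[38, 30, 19, 30] -> max=38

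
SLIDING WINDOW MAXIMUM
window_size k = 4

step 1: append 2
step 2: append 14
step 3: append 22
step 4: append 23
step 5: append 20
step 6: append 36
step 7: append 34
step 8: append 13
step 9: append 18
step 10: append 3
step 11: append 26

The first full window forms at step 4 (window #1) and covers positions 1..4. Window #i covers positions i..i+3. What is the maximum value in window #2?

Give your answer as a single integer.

step 1: append 2 -> window=[2] (not full yet)
step 2: append 14 -> window=[2, 14] (not full yet)
step 3: append 22 -> window=[2, 14, 22] (not full yet)
step 4: append 23 -> window=[2, 14, 22, 23] -> max=23
step 5: append 20 -> window=[14, 22, 23, 20] -> max=23
Window #2 max = 23

Answer: 23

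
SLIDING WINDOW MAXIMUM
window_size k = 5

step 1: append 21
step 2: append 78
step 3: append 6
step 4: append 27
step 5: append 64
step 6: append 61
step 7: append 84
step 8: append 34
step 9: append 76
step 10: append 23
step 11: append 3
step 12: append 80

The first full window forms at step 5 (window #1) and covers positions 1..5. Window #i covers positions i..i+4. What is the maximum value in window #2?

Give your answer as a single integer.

Answer: 78

Derivation:
step 1: append 21 -> window=[21] (not full yet)
step 2: append 78 -> window=[21, 78] (not full yet)
step 3: append 6 -> window=[21, 78, 6] (not full yet)
step 4: append 27 -> window=[21, 78, 6, 27] (not full yet)
step 5: append 64 -> window=[21, 78, 6, 27, 64] -> max=78
step 6: append 61 -> window=[78, 6, 27, 64, 61] -> max=78
Window #2 max = 78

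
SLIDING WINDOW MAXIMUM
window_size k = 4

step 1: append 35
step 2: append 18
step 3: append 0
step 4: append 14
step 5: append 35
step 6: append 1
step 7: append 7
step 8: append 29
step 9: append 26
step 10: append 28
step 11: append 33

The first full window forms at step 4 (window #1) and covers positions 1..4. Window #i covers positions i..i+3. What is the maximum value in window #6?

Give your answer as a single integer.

step 1: append 35 -> window=[35] (not full yet)
step 2: append 18 -> window=[35, 18] (not full yet)
step 3: append 0 -> window=[35, 18, 0] (not full yet)
step 4: append 14 -> window=[35, 18, 0, 14] -> max=35
step 5: append 35 -> window=[18, 0, 14, 35] -> max=35
step 6: append 1 -> window=[0, 14, 35, 1] -> max=35
step 7: append 7 -> window=[14, 35, 1, 7] -> max=35
step 8: append 29 -> window=[35, 1, 7, 29] -> max=35
step 9: append 26 -> window=[1, 7, 29, 26] -> max=29
Window #6 max = 29

Answer: 29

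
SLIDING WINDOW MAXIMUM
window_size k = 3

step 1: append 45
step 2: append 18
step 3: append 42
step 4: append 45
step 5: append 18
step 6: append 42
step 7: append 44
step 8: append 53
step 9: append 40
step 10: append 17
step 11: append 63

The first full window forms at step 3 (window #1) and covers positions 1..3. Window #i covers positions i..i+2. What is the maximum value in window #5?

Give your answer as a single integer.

Answer: 44

Derivation:
step 1: append 45 -> window=[45] (not full yet)
step 2: append 18 -> window=[45, 18] (not full yet)
step 3: append 42 -> window=[45, 18, 42] -> max=45
step 4: append 45 -> window=[18, 42, 45] -> max=45
step 5: append 18 -> window=[42, 45, 18] -> max=45
step 6: append 42 -> window=[45, 18, 42] -> max=45
step 7: append 44 -> window=[18, 42, 44] -> max=44
Window #5 max = 44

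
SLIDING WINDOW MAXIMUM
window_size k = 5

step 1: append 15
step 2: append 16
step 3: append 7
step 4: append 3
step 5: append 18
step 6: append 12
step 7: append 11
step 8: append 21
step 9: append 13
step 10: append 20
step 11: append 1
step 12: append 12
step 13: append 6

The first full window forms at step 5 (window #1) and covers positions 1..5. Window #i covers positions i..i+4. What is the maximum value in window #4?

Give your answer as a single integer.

step 1: append 15 -> window=[15] (not full yet)
step 2: append 16 -> window=[15, 16] (not full yet)
step 3: append 7 -> window=[15, 16, 7] (not full yet)
step 4: append 3 -> window=[15, 16, 7, 3] (not full yet)
step 5: append 18 -> window=[15, 16, 7, 3, 18] -> max=18
step 6: append 12 -> window=[16, 7, 3, 18, 12] -> max=18
step 7: append 11 -> window=[7, 3, 18, 12, 11] -> max=18
step 8: append 21 -> window=[3, 18, 12, 11, 21] -> max=21
Window #4 max = 21

Answer: 21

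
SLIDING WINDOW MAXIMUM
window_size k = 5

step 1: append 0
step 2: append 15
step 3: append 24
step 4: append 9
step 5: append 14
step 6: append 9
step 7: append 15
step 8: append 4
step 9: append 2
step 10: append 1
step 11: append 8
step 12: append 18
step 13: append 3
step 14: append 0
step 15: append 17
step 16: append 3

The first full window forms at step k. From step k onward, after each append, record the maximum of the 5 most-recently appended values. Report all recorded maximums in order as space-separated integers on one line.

step 1: append 0 -> window=[0] (not full yet)
step 2: append 15 -> window=[0, 15] (not full yet)
step 3: append 24 -> window=[0, 15, 24] (not full yet)
step 4: append 9 -> window=[0, 15, 24, 9] (not full yet)
step 5: append 14 -> window=[0, 15, 24, 9, 14] -> max=24
step 6: append 9 -> window=[15, 24, 9, 14, 9] -> max=24
step 7: append 15 -> window=[24, 9, 14, 9, 15] -> max=24
step 8: append 4 -> window=[9, 14, 9, 15, 4] -> max=15
step 9: append 2 -> window=[14, 9, 15, 4, 2] -> max=15
step 10: append 1 -> window=[9, 15, 4, 2, 1] -> max=15
step 11: append 8 -> window=[15, 4, 2, 1, 8] -> max=15
step 12: append 18 -> window=[4, 2, 1, 8, 18] -> max=18
step 13: append 3 -> window=[2, 1, 8, 18, 3] -> max=18
step 14: append 0 -> window=[1, 8, 18, 3, 0] -> max=18
step 15: append 17 -> window=[8, 18, 3, 0, 17] -> max=18
step 16: append 3 -> window=[18, 3, 0, 17, 3] -> max=18

Answer: 24 24 24 15 15 15 15 18 18 18 18 18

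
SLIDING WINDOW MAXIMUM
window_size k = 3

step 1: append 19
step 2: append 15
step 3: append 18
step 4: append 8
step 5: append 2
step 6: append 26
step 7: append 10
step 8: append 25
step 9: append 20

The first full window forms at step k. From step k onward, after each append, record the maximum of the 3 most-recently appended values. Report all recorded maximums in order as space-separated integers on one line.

step 1: append 19 -> window=[19] (not full yet)
step 2: append 15 -> window=[19, 15] (not full yet)
step 3: append 18 -> window=[19, 15, 18] -> max=19
step 4: append 8 -> window=[15, 18, 8] -> max=18
step 5: append 2 -> window=[18, 8, 2] -> max=18
step 6: append 26 -> window=[8, 2, 26] -> max=26
step 7: append 10 -> window=[2, 26, 10] -> max=26
step 8: append 25 -> window=[26, 10, 25] -> max=26
step 9: append 20 -> window=[10, 25, 20] -> max=25

Answer: 19 18 18 26 26 26 25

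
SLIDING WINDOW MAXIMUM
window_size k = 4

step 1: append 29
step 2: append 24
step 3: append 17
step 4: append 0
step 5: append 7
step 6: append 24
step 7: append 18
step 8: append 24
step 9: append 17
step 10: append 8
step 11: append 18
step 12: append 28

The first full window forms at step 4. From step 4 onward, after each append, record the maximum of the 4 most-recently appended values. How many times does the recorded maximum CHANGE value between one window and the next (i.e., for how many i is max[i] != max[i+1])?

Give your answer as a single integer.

step 1: append 29 -> window=[29] (not full yet)
step 2: append 24 -> window=[29, 24] (not full yet)
step 3: append 17 -> window=[29, 24, 17] (not full yet)
step 4: append 0 -> window=[29, 24, 17, 0] -> max=29
step 5: append 7 -> window=[24, 17, 0, 7] -> max=24
step 6: append 24 -> window=[17, 0, 7, 24] -> max=24
step 7: append 18 -> window=[0, 7, 24, 18] -> max=24
step 8: append 24 -> window=[7, 24, 18, 24] -> max=24
step 9: append 17 -> window=[24, 18, 24, 17] -> max=24
step 10: append 8 -> window=[18, 24, 17, 8] -> max=24
step 11: append 18 -> window=[24, 17, 8, 18] -> max=24
step 12: append 28 -> window=[17, 8, 18, 28] -> max=28
Recorded maximums: 29 24 24 24 24 24 24 24 28
Changes between consecutive maximums: 2

Answer: 2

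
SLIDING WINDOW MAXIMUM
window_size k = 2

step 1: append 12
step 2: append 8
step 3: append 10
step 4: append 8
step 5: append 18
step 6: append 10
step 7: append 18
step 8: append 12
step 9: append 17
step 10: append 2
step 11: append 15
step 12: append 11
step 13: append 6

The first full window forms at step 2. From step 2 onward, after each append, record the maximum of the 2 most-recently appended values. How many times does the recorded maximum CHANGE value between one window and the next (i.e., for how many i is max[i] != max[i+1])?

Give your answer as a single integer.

Answer: 5

Derivation:
step 1: append 12 -> window=[12] (not full yet)
step 2: append 8 -> window=[12, 8] -> max=12
step 3: append 10 -> window=[8, 10] -> max=10
step 4: append 8 -> window=[10, 8] -> max=10
step 5: append 18 -> window=[8, 18] -> max=18
step 6: append 10 -> window=[18, 10] -> max=18
step 7: append 18 -> window=[10, 18] -> max=18
step 8: append 12 -> window=[18, 12] -> max=18
step 9: append 17 -> window=[12, 17] -> max=17
step 10: append 2 -> window=[17, 2] -> max=17
step 11: append 15 -> window=[2, 15] -> max=15
step 12: append 11 -> window=[15, 11] -> max=15
step 13: append 6 -> window=[11, 6] -> max=11
Recorded maximums: 12 10 10 18 18 18 18 17 17 15 15 11
Changes between consecutive maximums: 5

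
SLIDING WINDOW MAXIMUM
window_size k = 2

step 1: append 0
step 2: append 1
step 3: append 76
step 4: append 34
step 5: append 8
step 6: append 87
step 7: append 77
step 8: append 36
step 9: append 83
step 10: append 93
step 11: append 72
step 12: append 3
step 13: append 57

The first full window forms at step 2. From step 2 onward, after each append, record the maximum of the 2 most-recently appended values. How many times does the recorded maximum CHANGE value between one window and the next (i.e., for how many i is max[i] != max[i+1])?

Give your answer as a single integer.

Answer: 8

Derivation:
step 1: append 0 -> window=[0] (not full yet)
step 2: append 1 -> window=[0, 1] -> max=1
step 3: append 76 -> window=[1, 76] -> max=76
step 4: append 34 -> window=[76, 34] -> max=76
step 5: append 8 -> window=[34, 8] -> max=34
step 6: append 87 -> window=[8, 87] -> max=87
step 7: append 77 -> window=[87, 77] -> max=87
step 8: append 36 -> window=[77, 36] -> max=77
step 9: append 83 -> window=[36, 83] -> max=83
step 10: append 93 -> window=[83, 93] -> max=93
step 11: append 72 -> window=[93, 72] -> max=93
step 12: append 3 -> window=[72, 3] -> max=72
step 13: append 57 -> window=[3, 57] -> max=57
Recorded maximums: 1 76 76 34 87 87 77 83 93 93 72 57
Changes between consecutive maximums: 8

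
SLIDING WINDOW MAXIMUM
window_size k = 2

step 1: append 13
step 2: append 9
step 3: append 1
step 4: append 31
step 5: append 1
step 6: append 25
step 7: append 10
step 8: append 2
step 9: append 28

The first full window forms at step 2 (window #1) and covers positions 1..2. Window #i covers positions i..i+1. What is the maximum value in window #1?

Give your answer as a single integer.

Answer: 13

Derivation:
step 1: append 13 -> window=[13] (not full yet)
step 2: append 9 -> window=[13, 9] -> max=13
Window #1 max = 13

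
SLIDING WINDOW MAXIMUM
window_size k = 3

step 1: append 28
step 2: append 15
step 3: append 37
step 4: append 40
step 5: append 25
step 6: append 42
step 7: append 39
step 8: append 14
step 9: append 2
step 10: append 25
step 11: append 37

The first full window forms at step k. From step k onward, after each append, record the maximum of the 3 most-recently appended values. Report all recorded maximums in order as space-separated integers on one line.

Answer: 37 40 40 42 42 42 39 25 37

Derivation:
step 1: append 28 -> window=[28] (not full yet)
step 2: append 15 -> window=[28, 15] (not full yet)
step 3: append 37 -> window=[28, 15, 37] -> max=37
step 4: append 40 -> window=[15, 37, 40] -> max=40
step 5: append 25 -> window=[37, 40, 25] -> max=40
step 6: append 42 -> window=[40, 25, 42] -> max=42
step 7: append 39 -> window=[25, 42, 39] -> max=42
step 8: append 14 -> window=[42, 39, 14] -> max=42
step 9: append 2 -> window=[39, 14, 2] -> max=39
step 10: append 25 -> window=[14, 2, 25] -> max=25
step 11: append 37 -> window=[2, 25, 37] -> max=37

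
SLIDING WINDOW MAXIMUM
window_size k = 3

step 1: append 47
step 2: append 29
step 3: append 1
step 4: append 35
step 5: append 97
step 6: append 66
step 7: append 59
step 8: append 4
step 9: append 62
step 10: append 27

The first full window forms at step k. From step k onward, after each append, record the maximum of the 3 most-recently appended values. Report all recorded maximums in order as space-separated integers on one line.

step 1: append 47 -> window=[47] (not full yet)
step 2: append 29 -> window=[47, 29] (not full yet)
step 3: append 1 -> window=[47, 29, 1] -> max=47
step 4: append 35 -> window=[29, 1, 35] -> max=35
step 5: append 97 -> window=[1, 35, 97] -> max=97
step 6: append 66 -> window=[35, 97, 66] -> max=97
step 7: append 59 -> window=[97, 66, 59] -> max=97
step 8: append 4 -> window=[66, 59, 4] -> max=66
step 9: append 62 -> window=[59, 4, 62] -> max=62
step 10: append 27 -> window=[4, 62, 27] -> max=62

Answer: 47 35 97 97 97 66 62 62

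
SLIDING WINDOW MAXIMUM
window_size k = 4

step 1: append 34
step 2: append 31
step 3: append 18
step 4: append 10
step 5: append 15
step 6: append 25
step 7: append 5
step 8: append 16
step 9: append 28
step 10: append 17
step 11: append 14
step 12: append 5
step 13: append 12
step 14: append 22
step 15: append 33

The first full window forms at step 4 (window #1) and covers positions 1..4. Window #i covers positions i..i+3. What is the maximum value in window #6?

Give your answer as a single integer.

step 1: append 34 -> window=[34] (not full yet)
step 2: append 31 -> window=[34, 31] (not full yet)
step 3: append 18 -> window=[34, 31, 18] (not full yet)
step 4: append 10 -> window=[34, 31, 18, 10] -> max=34
step 5: append 15 -> window=[31, 18, 10, 15] -> max=31
step 6: append 25 -> window=[18, 10, 15, 25] -> max=25
step 7: append 5 -> window=[10, 15, 25, 5] -> max=25
step 8: append 16 -> window=[15, 25, 5, 16] -> max=25
step 9: append 28 -> window=[25, 5, 16, 28] -> max=28
Window #6 max = 28

Answer: 28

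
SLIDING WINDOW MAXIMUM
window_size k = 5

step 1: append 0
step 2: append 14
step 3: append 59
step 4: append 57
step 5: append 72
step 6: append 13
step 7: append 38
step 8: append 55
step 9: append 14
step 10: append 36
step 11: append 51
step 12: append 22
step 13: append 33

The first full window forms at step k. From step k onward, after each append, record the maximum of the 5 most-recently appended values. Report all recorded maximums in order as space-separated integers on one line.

Answer: 72 72 72 72 72 55 55 55 51

Derivation:
step 1: append 0 -> window=[0] (not full yet)
step 2: append 14 -> window=[0, 14] (not full yet)
step 3: append 59 -> window=[0, 14, 59] (not full yet)
step 4: append 57 -> window=[0, 14, 59, 57] (not full yet)
step 5: append 72 -> window=[0, 14, 59, 57, 72] -> max=72
step 6: append 13 -> window=[14, 59, 57, 72, 13] -> max=72
step 7: append 38 -> window=[59, 57, 72, 13, 38] -> max=72
step 8: append 55 -> window=[57, 72, 13, 38, 55] -> max=72
step 9: append 14 -> window=[72, 13, 38, 55, 14] -> max=72
step 10: append 36 -> window=[13, 38, 55, 14, 36] -> max=55
step 11: append 51 -> window=[38, 55, 14, 36, 51] -> max=55
step 12: append 22 -> window=[55, 14, 36, 51, 22] -> max=55
step 13: append 33 -> window=[14, 36, 51, 22, 33] -> max=51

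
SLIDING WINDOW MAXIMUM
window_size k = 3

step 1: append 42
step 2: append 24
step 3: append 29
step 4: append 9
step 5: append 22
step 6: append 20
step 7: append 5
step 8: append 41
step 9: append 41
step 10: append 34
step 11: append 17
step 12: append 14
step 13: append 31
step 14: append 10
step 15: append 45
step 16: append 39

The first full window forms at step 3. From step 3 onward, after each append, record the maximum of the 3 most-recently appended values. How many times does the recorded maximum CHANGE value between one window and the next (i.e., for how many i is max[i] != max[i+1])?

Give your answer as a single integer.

Answer: 6

Derivation:
step 1: append 42 -> window=[42] (not full yet)
step 2: append 24 -> window=[42, 24] (not full yet)
step 3: append 29 -> window=[42, 24, 29] -> max=42
step 4: append 9 -> window=[24, 29, 9] -> max=29
step 5: append 22 -> window=[29, 9, 22] -> max=29
step 6: append 20 -> window=[9, 22, 20] -> max=22
step 7: append 5 -> window=[22, 20, 5] -> max=22
step 8: append 41 -> window=[20, 5, 41] -> max=41
step 9: append 41 -> window=[5, 41, 41] -> max=41
step 10: append 34 -> window=[41, 41, 34] -> max=41
step 11: append 17 -> window=[41, 34, 17] -> max=41
step 12: append 14 -> window=[34, 17, 14] -> max=34
step 13: append 31 -> window=[17, 14, 31] -> max=31
step 14: append 10 -> window=[14, 31, 10] -> max=31
step 15: append 45 -> window=[31, 10, 45] -> max=45
step 16: append 39 -> window=[10, 45, 39] -> max=45
Recorded maximums: 42 29 29 22 22 41 41 41 41 34 31 31 45 45
Changes between consecutive maximums: 6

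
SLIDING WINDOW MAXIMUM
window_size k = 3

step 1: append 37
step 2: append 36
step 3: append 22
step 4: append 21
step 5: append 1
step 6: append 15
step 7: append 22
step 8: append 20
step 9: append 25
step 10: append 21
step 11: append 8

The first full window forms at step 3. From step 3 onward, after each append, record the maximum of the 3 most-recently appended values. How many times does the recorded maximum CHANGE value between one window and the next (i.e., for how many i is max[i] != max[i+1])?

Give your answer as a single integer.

Answer: 5

Derivation:
step 1: append 37 -> window=[37] (not full yet)
step 2: append 36 -> window=[37, 36] (not full yet)
step 3: append 22 -> window=[37, 36, 22] -> max=37
step 4: append 21 -> window=[36, 22, 21] -> max=36
step 5: append 1 -> window=[22, 21, 1] -> max=22
step 6: append 15 -> window=[21, 1, 15] -> max=21
step 7: append 22 -> window=[1, 15, 22] -> max=22
step 8: append 20 -> window=[15, 22, 20] -> max=22
step 9: append 25 -> window=[22, 20, 25] -> max=25
step 10: append 21 -> window=[20, 25, 21] -> max=25
step 11: append 8 -> window=[25, 21, 8] -> max=25
Recorded maximums: 37 36 22 21 22 22 25 25 25
Changes between consecutive maximums: 5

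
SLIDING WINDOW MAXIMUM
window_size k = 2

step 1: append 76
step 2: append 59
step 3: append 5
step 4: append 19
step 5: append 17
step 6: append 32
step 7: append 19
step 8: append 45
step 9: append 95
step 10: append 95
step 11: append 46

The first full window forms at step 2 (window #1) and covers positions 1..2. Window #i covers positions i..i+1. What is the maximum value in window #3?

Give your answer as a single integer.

step 1: append 76 -> window=[76] (not full yet)
step 2: append 59 -> window=[76, 59] -> max=76
step 3: append 5 -> window=[59, 5] -> max=59
step 4: append 19 -> window=[5, 19] -> max=19
Window #3 max = 19

Answer: 19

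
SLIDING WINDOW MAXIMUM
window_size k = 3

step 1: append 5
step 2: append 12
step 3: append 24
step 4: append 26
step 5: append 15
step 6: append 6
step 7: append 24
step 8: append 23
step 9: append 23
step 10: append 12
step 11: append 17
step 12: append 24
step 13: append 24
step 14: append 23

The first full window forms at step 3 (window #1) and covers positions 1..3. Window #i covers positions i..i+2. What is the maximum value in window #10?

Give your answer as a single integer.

Answer: 24

Derivation:
step 1: append 5 -> window=[5] (not full yet)
step 2: append 12 -> window=[5, 12] (not full yet)
step 3: append 24 -> window=[5, 12, 24] -> max=24
step 4: append 26 -> window=[12, 24, 26] -> max=26
step 5: append 15 -> window=[24, 26, 15] -> max=26
step 6: append 6 -> window=[26, 15, 6] -> max=26
step 7: append 24 -> window=[15, 6, 24] -> max=24
step 8: append 23 -> window=[6, 24, 23] -> max=24
step 9: append 23 -> window=[24, 23, 23] -> max=24
step 10: append 12 -> window=[23, 23, 12] -> max=23
step 11: append 17 -> window=[23, 12, 17] -> max=23
step 12: append 24 -> window=[12, 17, 24] -> max=24
Window #10 max = 24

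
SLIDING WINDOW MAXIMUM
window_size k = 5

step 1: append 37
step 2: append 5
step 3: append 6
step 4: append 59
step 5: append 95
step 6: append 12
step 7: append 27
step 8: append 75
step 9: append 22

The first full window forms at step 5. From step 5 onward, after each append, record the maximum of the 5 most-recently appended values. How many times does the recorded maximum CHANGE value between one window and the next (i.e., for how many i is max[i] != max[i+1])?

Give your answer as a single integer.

Answer: 0

Derivation:
step 1: append 37 -> window=[37] (not full yet)
step 2: append 5 -> window=[37, 5] (not full yet)
step 3: append 6 -> window=[37, 5, 6] (not full yet)
step 4: append 59 -> window=[37, 5, 6, 59] (not full yet)
step 5: append 95 -> window=[37, 5, 6, 59, 95] -> max=95
step 6: append 12 -> window=[5, 6, 59, 95, 12] -> max=95
step 7: append 27 -> window=[6, 59, 95, 12, 27] -> max=95
step 8: append 75 -> window=[59, 95, 12, 27, 75] -> max=95
step 9: append 22 -> window=[95, 12, 27, 75, 22] -> max=95
Recorded maximums: 95 95 95 95 95
Changes between consecutive maximums: 0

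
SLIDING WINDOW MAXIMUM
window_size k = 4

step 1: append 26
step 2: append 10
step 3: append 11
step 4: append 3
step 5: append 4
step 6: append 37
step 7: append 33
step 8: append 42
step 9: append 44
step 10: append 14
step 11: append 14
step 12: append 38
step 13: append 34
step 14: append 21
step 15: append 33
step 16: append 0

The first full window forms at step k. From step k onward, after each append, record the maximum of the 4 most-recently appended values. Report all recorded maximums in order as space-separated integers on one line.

step 1: append 26 -> window=[26] (not full yet)
step 2: append 10 -> window=[26, 10] (not full yet)
step 3: append 11 -> window=[26, 10, 11] (not full yet)
step 4: append 3 -> window=[26, 10, 11, 3] -> max=26
step 5: append 4 -> window=[10, 11, 3, 4] -> max=11
step 6: append 37 -> window=[11, 3, 4, 37] -> max=37
step 7: append 33 -> window=[3, 4, 37, 33] -> max=37
step 8: append 42 -> window=[4, 37, 33, 42] -> max=42
step 9: append 44 -> window=[37, 33, 42, 44] -> max=44
step 10: append 14 -> window=[33, 42, 44, 14] -> max=44
step 11: append 14 -> window=[42, 44, 14, 14] -> max=44
step 12: append 38 -> window=[44, 14, 14, 38] -> max=44
step 13: append 34 -> window=[14, 14, 38, 34] -> max=38
step 14: append 21 -> window=[14, 38, 34, 21] -> max=38
step 15: append 33 -> window=[38, 34, 21, 33] -> max=38
step 16: append 0 -> window=[34, 21, 33, 0] -> max=34

Answer: 26 11 37 37 42 44 44 44 44 38 38 38 34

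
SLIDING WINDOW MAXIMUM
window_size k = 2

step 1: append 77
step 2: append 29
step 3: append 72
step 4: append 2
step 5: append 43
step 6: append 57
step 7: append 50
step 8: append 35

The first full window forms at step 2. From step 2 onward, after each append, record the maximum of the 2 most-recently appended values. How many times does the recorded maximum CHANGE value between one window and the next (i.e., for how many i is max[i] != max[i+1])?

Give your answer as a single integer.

step 1: append 77 -> window=[77] (not full yet)
step 2: append 29 -> window=[77, 29] -> max=77
step 3: append 72 -> window=[29, 72] -> max=72
step 4: append 2 -> window=[72, 2] -> max=72
step 5: append 43 -> window=[2, 43] -> max=43
step 6: append 57 -> window=[43, 57] -> max=57
step 7: append 50 -> window=[57, 50] -> max=57
step 8: append 35 -> window=[50, 35] -> max=50
Recorded maximums: 77 72 72 43 57 57 50
Changes between consecutive maximums: 4

Answer: 4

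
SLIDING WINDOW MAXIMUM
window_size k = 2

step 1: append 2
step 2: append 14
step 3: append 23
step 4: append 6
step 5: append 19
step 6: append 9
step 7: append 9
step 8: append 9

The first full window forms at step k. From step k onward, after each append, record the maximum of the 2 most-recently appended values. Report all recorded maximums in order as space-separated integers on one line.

Answer: 14 23 23 19 19 9 9

Derivation:
step 1: append 2 -> window=[2] (not full yet)
step 2: append 14 -> window=[2, 14] -> max=14
step 3: append 23 -> window=[14, 23] -> max=23
step 4: append 6 -> window=[23, 6] -> max=23
step 5: append 19 -> window=[6, 19] -> max=19
step 6: append 9 -> window=[19, 9] -> max=19
step 7: append 9 -> window=[9, 9] -> max=9
step 8: append 9 -> window=[9, 9] -> max=9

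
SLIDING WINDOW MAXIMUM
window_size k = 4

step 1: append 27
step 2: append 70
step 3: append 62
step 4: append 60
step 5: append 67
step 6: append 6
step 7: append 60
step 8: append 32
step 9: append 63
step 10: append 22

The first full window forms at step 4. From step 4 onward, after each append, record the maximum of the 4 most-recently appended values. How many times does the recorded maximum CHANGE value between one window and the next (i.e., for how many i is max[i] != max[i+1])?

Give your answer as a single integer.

step 1: append 27 -> window=[27] (not full yet)
step 2: append 70 -> window=[27, 70] (not full yet)
step 3: append 62 -> window=[27, 70, 62] (not full yet)
step 4: append 60 -> window=[27, 70, 62, 60] -> max=70
step 5: append 67 -> window=[70, 62, 60, 67] -> max=70
step 6: append 6 -> window=[62, 60, 67, 6] -> max=67
step 7: append 60 -> window=[60, 67, 6, 60] -> max=67
step 8: append 32 -> window=[67, 6, 60, 32] -> max=67
step 9: append 63 -> window=[6, 60, 32, 63] -> max=63
step 10: append 22 -> window=[60, 32, 63, 22] -> max=63
Recorded maximums: 70 70 67 67 67 63 63
Changes between consecutive maximums: 2

Answer: 2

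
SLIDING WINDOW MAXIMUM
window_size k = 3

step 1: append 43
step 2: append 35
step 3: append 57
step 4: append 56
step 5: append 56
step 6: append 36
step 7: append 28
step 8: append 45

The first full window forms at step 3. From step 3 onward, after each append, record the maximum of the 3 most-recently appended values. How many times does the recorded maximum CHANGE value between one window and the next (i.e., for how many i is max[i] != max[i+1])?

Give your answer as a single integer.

step 1: append 43 -> window=[43] (not full yet)
step 2: append 35 -> window=[43, 35] (not full yet)
step 3: append 57 -> window=[43, 35, 57] -> max=57
step 4: append 56 -> window=[35, 57, 56] -> max=57
step 5: append 56 -> window=[57, 56, 56] -> max=57
step 6: append 36 -> window=[56, 56, 36] -> max=56
step 7: append 28 -> window=[56, 36, 28] -> max=56
step 8: append 45 -> window=[36, 28, 45] -> max=45
Recorded maximums: 57 57 57 56 56 45
Changes between consecutive maximums: 2

Answer: 2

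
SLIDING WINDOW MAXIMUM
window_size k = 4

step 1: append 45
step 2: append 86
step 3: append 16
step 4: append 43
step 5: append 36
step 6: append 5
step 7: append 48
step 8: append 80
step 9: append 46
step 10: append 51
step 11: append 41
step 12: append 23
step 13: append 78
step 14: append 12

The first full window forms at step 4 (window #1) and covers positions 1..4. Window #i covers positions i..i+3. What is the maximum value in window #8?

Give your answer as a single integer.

step 1: append 45 -> window=[45] (not full yet)
step 2: append 86 -> window=[45, 86] (not full yet)
step 3: append 16 -> window=[45, 86, 16] (not full yet)
step 4: append 43 -> window=[45, 86, 16, 43] -> max=86
step 5: append 36 -> window=[86, 16, 43, 36] -> max=86
step 6: append 5 -> window=[16, 43, 36, 5] -> max=43
step 7: append 48 -> window=[43, 36, 5, 48] -> max=48
step 8: append 80 -> window=[36, 5, 48, 80] -> max=80
step 9: append 46 -> window=[5, 48, 80, 46] -> max=80
step 10: append 51 -> window=[48, 80, 46, 51] -> max=80
step 11: append 41 -> window=[80, 46, 51, 41] -> max=80
Window #8 max = 80

Answer: 80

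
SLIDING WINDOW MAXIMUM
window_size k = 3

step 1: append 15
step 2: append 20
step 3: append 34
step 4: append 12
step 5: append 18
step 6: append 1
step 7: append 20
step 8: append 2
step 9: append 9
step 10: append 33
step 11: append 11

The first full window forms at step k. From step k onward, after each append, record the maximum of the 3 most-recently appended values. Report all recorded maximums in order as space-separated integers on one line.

Answer: 34 34 34 18 20 20 20 33 33

Derivation:
step 1: append 15 -> window=[15] (not full yet)
step 2: append 20 -> window=[15, 20] (not full yet)
step 3: append 34 -> window=[15, 20, 34] -> max=34
step 4: append 12 -> window=[20, 34, 12] -> max=34
step 5: append 18 -> window=[34, 12, 18] -> max=34
step 6: append 1 -> window=[12, 18, 1] -> max=18
step 7: append 20 -> window=[18, 1, 20] -> max=20
step 8: append 2 -> window=[1, 20, 2] -> max=20
step 9: append 9 -> window=[20, 2, 9] -> max=20
step 10: append 33 -> window=[2, 9, 33] -> max=33
step 11: append 11 -> window=[9, 33, 11] -> max=33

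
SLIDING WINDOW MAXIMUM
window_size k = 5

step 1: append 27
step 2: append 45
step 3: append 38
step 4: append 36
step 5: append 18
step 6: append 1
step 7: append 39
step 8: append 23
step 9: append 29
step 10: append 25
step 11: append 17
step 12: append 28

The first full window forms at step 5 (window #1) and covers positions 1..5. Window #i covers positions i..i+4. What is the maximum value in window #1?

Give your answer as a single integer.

Answer: 45

Derivation:
step 1: append 27 -> window=[27] (not full yet)
step 2: append 45 -> window=[27, 45] (not full yet)
step 3: append 38 -> window=[27, 45, 38] (not full yet)
step 4: append 36 -> window=[27, 45, 38, 36] (not full yet)
step 5: append 18 -> window=[27, 45, 38, 36, 18] -> max=45
Window #1 max = 45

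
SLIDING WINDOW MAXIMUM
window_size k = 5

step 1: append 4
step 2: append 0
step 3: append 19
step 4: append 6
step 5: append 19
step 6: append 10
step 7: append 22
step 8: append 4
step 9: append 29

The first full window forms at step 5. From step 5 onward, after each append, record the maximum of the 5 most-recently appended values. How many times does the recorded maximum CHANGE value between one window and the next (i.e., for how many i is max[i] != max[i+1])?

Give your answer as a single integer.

step 1: append 4 -> window=[4] (not full yet)
step 2: append 0 -> window=[4, 0] (not full yet)
step 3: append 19 -> window=[4, 0, 19] (not full yet)
step 4: append 6 -> window=[4, 0, 19, 6] (not full yet)
step 5: append 19 -> window=[4, 0, 19, 6, 19] -> max=19
step 6: append 10 -> window=[0, 19, 6, 19, 10] -> max=19
step 7: append 22 -> window=[19, 6, 19, 10, 22] -> max=22
step 8: append 4 -> window=[6, 19, 10, 22, 4] -> max=22
step 9: append 29 -> window=[19, 10, 22, 4, 29] -> max=29
Recorded maximums: 19 19 22 22 29
Changes between consecutive maximums: 2

Answer: 2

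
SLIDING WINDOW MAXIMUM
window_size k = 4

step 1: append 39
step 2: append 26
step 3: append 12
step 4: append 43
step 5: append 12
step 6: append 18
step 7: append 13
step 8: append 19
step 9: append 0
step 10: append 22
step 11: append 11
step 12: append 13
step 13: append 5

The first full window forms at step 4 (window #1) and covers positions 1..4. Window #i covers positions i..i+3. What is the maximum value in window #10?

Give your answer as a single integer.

step 1: append 39 -> window=[39] (not full yet)
step 2: append 26 -> window=[39, 26] (not full yet)
step 3: append 12 -> window=[39, 26, 12] (not full yet)
step 4: append 43 -> window=[39, 26, 12, 43] -> max=43
step 5: append 12 -> window=[26, 12, 43, 12] -> max=43
step 6: append 18 -> window=[12, 43, 12, 18] -> max=43
step 7: append 13 -> window=[43, 12, 18, 13] -> max=43
step 8: append 19 -> window=[12, 18, 13, 19] -> max=19
step 9: append 0 -> window=[18, 13, 19, 0] -> max=19
step 10: append 22 -> window=[13, 19, 0, 22] -> max=22
step 11: append 11 -> window=[19, 0, 22, 11] -> max=22
step 12: append 13 -> window=[0, 22, 11, 13] -> max=22
step 13: append 5 -> window=[22, 11, 13, 5] -> max=22
Window #10 max = 22

Answer: 22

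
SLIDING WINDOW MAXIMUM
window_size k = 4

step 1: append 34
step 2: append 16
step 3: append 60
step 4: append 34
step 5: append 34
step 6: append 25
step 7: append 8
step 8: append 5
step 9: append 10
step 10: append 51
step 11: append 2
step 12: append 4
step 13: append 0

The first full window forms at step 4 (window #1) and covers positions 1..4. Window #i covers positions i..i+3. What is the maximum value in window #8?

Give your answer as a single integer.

step 1: append 34 -> window=[34] (not full yet)
step 2: append 16 -> window=[34, 16] (not full yet)
step 3: append 60 -> window=[34, 16, 60] (not full yet)
step 4: append 34 -> window=[34, 16, 60, 34] -> max=60
step 5: append 34 -> window=[16, 60, 34, 34] -> max=60
step 6: append 25 -> window=[60, 34, 34, 25] -> max=60
step 7: append 8 -> window=[34, 34, 25, 8] -> max=34
step 8: append 5 -> window=[34, 25, 8, 5] -> max=34
step 9: append 10 -> window=[25, 8, 5, 10] -> max=25
step 10: append 51 -> window=[8, 5, 10, 51] -> max=51
step 11: append 2 -> window=[5, 10, 51, 2] -> max=51
Window #8 max = 51

Answer: 51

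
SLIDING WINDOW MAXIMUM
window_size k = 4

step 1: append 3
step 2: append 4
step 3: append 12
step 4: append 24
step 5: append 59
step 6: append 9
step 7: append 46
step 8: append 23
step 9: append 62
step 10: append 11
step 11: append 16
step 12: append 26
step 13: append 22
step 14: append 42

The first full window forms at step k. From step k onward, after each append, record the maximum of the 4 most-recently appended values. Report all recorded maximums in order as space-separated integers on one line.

step 1: append 3 -> window=[3] (not full yet)
step 2: append 4 -> window=[3, 4] (not full yet)
step 3: append 12 -> window=[3, 4, 12] (not full yet)
step 4: append 24 -> window=[3, 4, 12, 24] -> max=24
step 5: append 59 -> window=[4, 12, 24, 59] -> max=59
step 6: append 9 -> window=[12, 24, 59, 9] -> max=59
step 7: append 46 -> window=[24, 59, 9, 46] -> max=59
step 8: append 23 -> window=[59, 9, 46, 23] -> max=59
step 9: append 62 -> window=[9, 46, 23, 62] -> max=62
step 10: append 11 -> window=[46, 23, 62, 11] -> max=62
step 11: append 16 -> window=[23, 62, 11, 16] -> max=62
step 12: append 26 -> window=[62, 11, 16, 26] -> max=62
step 13: append 22 -> window=[11, 16, 26, 22] -> max=26
step 14: append 42 -> window=[16, 26, 22, 42] -> max=42

Answer: 24 59 59 59 59 62 62 62 62 26 42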